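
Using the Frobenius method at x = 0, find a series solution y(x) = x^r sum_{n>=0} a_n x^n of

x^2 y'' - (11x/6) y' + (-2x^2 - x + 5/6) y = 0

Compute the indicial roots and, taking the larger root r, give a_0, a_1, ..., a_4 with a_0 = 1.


Write in Frobenius form y'' + (p(x)/x) y' + (q(x)/x^2) y = 0:
  p(x) = -11/6,  q(x) = -2x^2 - x + 5/6.
Indicial equation: r(r-1) + (-11/6) r + (5/6) = 0 -> roots r_1 = 5/2, r_2 = 1/3.
Take r = r_1 = 5/2. Let y(x) = x^r sum_{n>=0} a_n x^n with a_0 = 1.
Substitute y = x^r sum a_n x^n and match x^{r+n}. The recurrence is
  D(n) a_n - 1 a_{n-1} - 2 a_{n-2} = 0,  where D(n) = (r+n)(r+n-1) + (-11/6)(r+n) + (5/6).
  a_n = [1 a_{n-1} + 2 a_{n-2}] / D(n).
Since the indicial polynomial factors as (r - r_1)(r - r_2), D(n) = (r_1 + n - r_1)(r_1 + n - r_2) = n(n + 13/6).
Evaluating step by step (a_0 = 1):
  n = 1: D(1) = 1(1 + 13/6) = 19/6; numerator = 1(1) = 1; a_1 = (1)/(19/6) = 6/19
  n = 2: D(2) = 2(2 + 13/6) = 25/3; numerator = 1(6/19) + 2(1) = 44/19; a_2 = (44/19)/(25/3) = 132/475
  n = 3: D(3) = 3(3 + 13/6) = 31/2; numerator = 1(132/475) + 2(6/19) = 432/475; a_3 = (432/475)/(31/2) = 864/14725
  n = 4: D(4) = 4(4 + 13/6) = 74/3; numerator = 1(864/14725) + 2(132/475) = 9048/14725; a_4 = (9048/14725)/(74/3) = 13572/544825

r = 5/2; a_0 = 1; a_1 = 6/19; a_2 = 132/475; a_3 = 864/14725; a_4 = 13572/544825


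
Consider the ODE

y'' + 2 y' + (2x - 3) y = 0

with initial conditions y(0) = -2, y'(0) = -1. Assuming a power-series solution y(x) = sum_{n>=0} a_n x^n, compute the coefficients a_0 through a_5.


Ansatz: y(x) = sum_{n>=0} a_n x^n, so y'(x) = sum_{n>=1} n a_n x^(n-1) and y''(x) = sum_{n>=2} n(n-1) a_n x^(n-2).
Substitute into P(x) y'' + Q(x) y' + R(x) y = 0 with P(x) = 1, Q(x) = 2, R(x) = 2x - 3, and match powers of x.
Initial conditions: a_0 = -2, a_1 = -1.
Setting the coefficient of each power of x to zero and solving order by order (substituting the coefficients already found):
  x^0: 2 a_2 + 2 a_1 - 3 a_0 = 0  ->  2 a_2 = -2 a_1 + 3 a_0 = -4  ->  a_2 = -2
  x^1: 6 a_3 + 4 a_2 - 3 a_1 + 2 a_0 = 0  ->  6 a_3 = -4 a_2 + 3 a_1 - 2 a_0 = 9  ->  a_3 = 3/2
  x^2: 12 a_4 + 6 a_3 - 3 a_2 + 2 a_1 = 0  ->  12 a_4 = -6 a_3 + 3 a_2 - 2 a_1 = -13  ->  a_4 = -13/12
  x^3: 20 a_5 + 8 a_4 - 3 a_3 + 2 a_2 = 0  ->  20 a_5 = -8 a_4 + 3 a_3 - 2 a_2 = 103/6  ->  a_5 = 103/120
Truncated series: y(x) = -2 - x - 2 x^2 + (3/2) x^3 - (13/12) x^4 + (103/120) x^5 + O(x^6).

a_0 = -2; a_1 = -1; a_2 = -2; a_3 = 3/2; a_4 = -13/12; a_5 = 103/120


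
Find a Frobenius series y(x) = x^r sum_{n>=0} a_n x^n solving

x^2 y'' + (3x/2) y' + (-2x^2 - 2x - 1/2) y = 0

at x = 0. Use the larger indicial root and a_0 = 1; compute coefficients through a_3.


Write in Frobenius form y'' + (p(x)/x) y' + (q(x)/x^2) y = 0:
  p(x) = 3/2,  q(x) = -2x^2 - 2x - 1/2.
Indicial equation: r(r-1) + (3/2) r + (-1/2) = 0 -> roots r_1 = 1/2, r_2 = -1.
Take r = r_1 = 1/2. Let y(x) = x^r sum_{n>=0} a_n x^n with a_0 = 1.
Substitute y = x^r sum a_n x^n and match x^{r+n}. The recurrence is
  D(n) a_n - 2 a_{n-1} - 2 a_{n-2} = 0,  where D(n) = (r+n)(r+n-1) + (3/2)(r+n) + (-1/2).
  a_n = [2 a_{n-1} + 2 a_{n-2}] / D(n).
Since the indicial polynomial factors as (r - r_1)(r - r_2), D(n) = (r_1 + n - r_1)(r_1 + n - r_2) = n(n + 3/2).
Evaluating step by step (a_0 = 1):
  n = 1: D(1) = 1(1 + 3/2) = 5/2; numerator = 2(1) = 2; a_1 = (2)/(5/2) = 4/5
  n = 2: D(2) = 2(2 + 3/2) = 7; numerator = 2(4/5) + 2(1) = 18/5; a_2 = (18/5)/(7) = 18/35
  n = 3: D(3) = 3(3 + 3/2) = 27/2; numerator = 2(18/35) + 2(4/5) = 92/35; a_3 = (92/35)/(27/2) = 184/945

r = 1/2; a_0 = 1; a_1 = 4/5; a_2 = 18/35; a_3 = 184/945


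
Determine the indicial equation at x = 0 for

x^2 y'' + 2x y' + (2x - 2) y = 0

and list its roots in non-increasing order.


Divide by x^2 to reach normal form y'' + P_1(x) y' + P_2(x) y = 0 with P_1(x) = 2/x and P_2(x) = 2/x - 2/x^2.
x = 0 is a singular point because the y'-coefficient 2/x has a pole at x = 0 and the y-coefficient 2/x - 2/x^2 has a pole at x = 0.
It is a regular singular point because x P_1(x) = p(x) = 2 and x^2 P_2(x) = q(x) = 2x - 2 are polynomials, hence analytic at x = 0.
p(0) = 2,  q(0) = -2.
Indicial equation: r(r-1) + p(0) r + q(0) = 0, i.e. r^2 + (p(0) - 1) r + q(0) = 0, i.e. r^2 + 1 r - 2 = 0.
Discriminant: (1)^2 - 4(-2) = 9, so r = (-1 ± 3)/2.
Solving: r_1 = 1, r_2 = -2.

indicial: r^2 + 1 r - 2 = 0; roots r_1 = 1, r_2 = -2


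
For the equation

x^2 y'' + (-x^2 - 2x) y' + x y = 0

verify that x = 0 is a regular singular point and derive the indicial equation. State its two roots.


Divide by x^2 to reach normal form y'' + P_1(x) y' + P_2(x) y = 0 with P_1(x) = -1 - 2/x and P_2(x) = 1/x.
x = 0 is a singular point because the y'-coefficient -1 - 2/x has a pole at x = 0 and the y-coefficient 1/x has a pole at x = 0.
It is a regular singular point because x P_1(x) = p(x) = -x - 2 and x^2 P_2(x) = q(x) = x are polynomials, hence analytic at x = 0.
p(0) = -2,  q(0) = 0.
Indicial equation: r(r-1) + p(0) r + q(0) = 0, i.e. r^2 + (p(0) - 1) r + q(0) = 0, i.e. r^2 - 3 r = 0.
Discriminant: (-3)^2 - 4(0) = 9, so r = (3 ± 3)/2.
Solving: r_1 = 3, r_2 = 0.

indicial: r^2 - 3 r = 0; roots r_1 = 3, r_2 = 0


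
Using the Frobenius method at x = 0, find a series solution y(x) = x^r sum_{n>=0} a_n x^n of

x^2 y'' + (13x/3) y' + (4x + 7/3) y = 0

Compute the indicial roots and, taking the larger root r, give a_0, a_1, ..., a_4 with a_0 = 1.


Write in Frobenius form y'' + (p(x)/x) y' + (q(x)/x^2) y = 0:
  p(x) = 13/3,  q(x) = 4x + 7/3.
Indicial equation: r(r-1) + (13/3) r + (7/3) = 0 -> roots r_1 = -1, r_2 = -7/3.
Take r = r_1 = -1. Let y(x) = x^r sum_{n>=0} a_n x^n with a_0 = 1.
Substitute y = x^r sum a_n x^n and match x^{r+n}. The recurrence is
  D(n) a_n + 4 a_{n-1} = 0,  where D(n) = (r+n)(r+n-1) + (13/3)(r+n) + (7/3).
  a_n = -4 / D(n) * a_{n-1}.
Since the indicial polynomial factors as (r - r_1)(r - r_2), D(n) = (r_1 + n - r_1)(r_1 + n - r_2) = n(n + 4/3).
Evaluating step by step (a_0 = 1):
  n = 1: D(1) = 1(1 + 4/3) = 7/3; numerator = -4(1) = -4; a_1 = (-4)/(7/3) = -12/7
  n = 2: D(2) = 2(2 + 4/3) = 20/3; numerator = -4(-12/7) = 48/7; a_2 = (48/7)/(20/3) = 36/35
  n = 3: D(3) = 3(3 + 4/3) = 13; numerator = -4(36/35) = -144/35; a_3 = (-144/35)/(13) = -144/455
  n = 4: D(4) = 4(4 + 4/3) = 64/3; numerator = -4(-144/455) = 576/455; a_4 = (576/455)/(64/3) = 27/455

r = -1; a_0 = 1; a_1 = -12/7; a_2 = 36/35; a_3 = -144/455; a_4 = 27/455


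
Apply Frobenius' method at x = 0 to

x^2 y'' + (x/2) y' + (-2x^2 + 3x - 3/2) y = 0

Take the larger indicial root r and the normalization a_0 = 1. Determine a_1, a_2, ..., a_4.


Write in Frobenius form y'' + (p(x)/x) y' + (q(x)/x^2) y = 0:
  p(x) = 1/2,  q(x) = -2x^2 + 3x - 3/2.
Indicial equation: r(r-1) + (1/2) r + (-3/2) = 0 -> roots r_1 = 3/2, r_2 = -1.
Take r = r_1 = 3/2. Let y(x) = x^r sum_{n>=0} a_n x^n with a_0 = 1.
Substitute y = x^r sum a_n x^n and match x^{r+n}. The recurrence is
  D(n) a_n + 3 a_{n-1} - 2 a_{n-2} = 0,  where D(n) = (r+n)(r+n-1) + (1/2)(r+n) + (-3/2).
  a_n = [-3 a_{n-1} + 2 a_{n-2}] / D(n).
Since the indicial polynomial factors as (r - r_1)(r - r_2), D(n) = (r_1 + n - r_1)(r_1 + n - r_2) = n(n + 5/2).
Evaluating step by step (a_0 = 1):
  n = 1: D(1) = 1(1 + 5/2) = 7/2; numerator = -3(1) = -3; a_1 = (-3)/(7/2) = -6/7
  n = 2: D(2) = 2(2 + 5/2) = 9; numerator = -3(-6/7) + 2(1) = 32/7; a_2 = (32/7)/(9) = 32/63
  n = 3: D(3) = 3(3 + 5/2) = 33/2; numerator = -3(32/63) + 2(-6/7) = -68/21; a_3 = (-68/21)/(33/2) = -136/693
  n = 4: D(4) = 4(4 + 5/2) = 26; numerator = -3(-136/693) + 2(32/63) = 1112/693; a_4 = (1112/693)/(26) = 556/9009

r = 3/2; a_0 = 1; a_1 = -6/7; a_2 = 32/63; a_3 = -136/693; a_4 = 556/9009


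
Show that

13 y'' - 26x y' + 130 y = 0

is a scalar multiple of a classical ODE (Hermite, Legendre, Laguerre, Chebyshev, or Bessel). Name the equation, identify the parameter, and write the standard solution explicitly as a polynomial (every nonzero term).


All three coefficients share the factor 13; dividing through by 13 gives  y'' - 2x y' + 10 y = 0.
This matches the Hermite equation y'' - 2x y' + 2n y = 0 with 2n = 10, so n = 5; the polynomial solution is H_5(x).
With y = sum_k a_k x^k, matching x^k gives (k+2)(k+1) a_{k+2} = 2(k - n) a_k = 2(k - 5) a_k. The right side vanishes at k = 5, so the series with the parity of 5 terminates at degree 5.
Standard normalization: leading coefficient of H_n is 2^n, so a_5 = 2^5 = 32. Work downward with a_k = (k+1)(k+2) a_{k+2} / (2(k - n)):
  a_3 = (4)(5)(32) / (2(3 - 5)) = 640/(-4) = -160
  a_1 = (2)(3)(-160) / (2(1 - 5)) = -960/(-8) = 120
Hence H_5(x) = 32 x^5 - 160 x^3 + 120 x.

H_5(x); series = 32 x^5 - 160 x^3 + 120 x


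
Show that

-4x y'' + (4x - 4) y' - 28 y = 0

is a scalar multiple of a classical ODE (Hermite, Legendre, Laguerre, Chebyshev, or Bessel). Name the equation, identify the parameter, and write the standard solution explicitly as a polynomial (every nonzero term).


All three coefficients share the factor -4; dividing through by -4 gives  x y'' + (1 - x) y' + 7 y = 0.
This matches the Laguerre equation x y'' + (1 - x) y' + n y = 0 with n = 7; the polynomial solution is L_7(x).
With y = sum_k a_k x^k, matching x^k gives (k+1)k a_{k+1} + (k+1) a_{k+1} - k a_k + n a_k = 0, i.e. (k+1)^2 a_{k+1} = (k - n) a_k = (k - 7) a_k. The right side vanishes at k = 7, so the series terminates at degree 7.
Standard normalization L_n(0) = 1 gives a_0 = 1. Work upward with a_{k+1} = (k - 7) a_k / (k+1)^2:
  a_1 = (0 - 7)(1) / 1^2 = -7/1 = -7
  a_2 = (1 - 7)(-7) / 2^2 = 42/4 = 21/2
  a_3 = (2 - 7)(21/2) / 3^2 = (-105/2)/9 = -35/6
  a_4 = (3 - 7)(-35/6) / 4^2 = (70/3)/16 = 35/24
  a_5 = (4 - 7)(35/24) / 5^2 = (-35/8)/25 = -7/40
  a_6 = (5 - 7)(-7/40) / 6^2 = (7/20)/36 = 7/720
  a_7 = (6 - 7)(7/720) / 7^2 = (-7/720)/49 = -1/5040
Hence L_7(x) = -x^7/5040 + 7 x^6/720 - 7 x^5/40 + 35 x^4/24 - 35 x^3/6 + 21 x^2/2 - 7 x + 1.

L_7(x); series = -x^7/5040 + 7 x^6/720 - 7 x^5/40 + 35 x^4/24 - 35 x^3/6 + 21 x^2/2 - 7 x + 1


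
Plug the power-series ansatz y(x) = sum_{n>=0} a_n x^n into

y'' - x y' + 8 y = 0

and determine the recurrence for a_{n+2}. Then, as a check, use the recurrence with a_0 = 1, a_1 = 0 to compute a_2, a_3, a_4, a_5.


Substitute y = sum_n a_n x^n.
y''(x) has coefficient (n+2)(n+1) a_{n+2} at x^n;
-x y'(x) has coefficient -n a_n at x^n (shift);
8 y(x) has coefficient 8 a_n at x^n.
Matching x^n: (n+2)(n+1) a_{n+2} + (-n + 8) a_n = 0.
Thus a_{n+2} = (n - 8) / ((n+1)(n+2)) * a_n.

Check with a_0 = 1, a_1 = 0 (apply the recurrence for n = 0, 1, 2, 3): a_0 = 1, a_1 = 0, a_2 = -4, a_3 = 0, a_4 = 2, a_5 = 0.

a_(n+2) = (n - 8) / ((n+1)(n+2)) * a_n; check: a_0 = 1, a_1 = 0, a_2 = -4, a_3 = 0, a_4 = 2, a_5 = 0


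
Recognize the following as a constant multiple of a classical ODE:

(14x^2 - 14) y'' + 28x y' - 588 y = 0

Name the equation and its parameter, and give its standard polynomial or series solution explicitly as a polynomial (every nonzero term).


All three coefficients share the factor -14; dividing through by -14 gives  (1 - x^2) y'' - 2x y' + 42 y = 0.
This matches the Legendre equation (1 - x^2) y'' - 2x y' + n(n+1) y = 0 (note the -2x y' term) with n(n+1) = 42, so n = 6; the polynomial solution is P_6(x).
With y = sum_k a_k x^k, matching x^k gives (k+2)(k+1) a_{k+2} = [k(k+1) - n(n+1)] a_k = (k - 6)(k + 7) a_k. The right side vanishes at k = 6, so the series with the parity of 6 terminates at degree 6.
Standard normalization (P_n(1) = 1): leading coefficient (2n)!/(2^n (n!)^2) = 479001600/(64*518400) = 231/16, so a_6 = 231/16. Work downward with a_k = (k+1)(k+2) a_{k+2} / ((k - 6)(k + 7)):
  a_4 = (5)(6)(231/16) / ((4 - 6)(4 + 7)) = (3465/8)/(-22) = -315/16
  a_2 = (3)(4)(-315/16) / ((2 - 6)(2 + 7)) = (-945/4)/(-36) = 105/16
  a_0 = (1)(2)(105/16) / ((0 - 6)(0 + 7)) = (105/8)/(-42) = -5/16
Hence P_6(x) = 231 x^6/16 - 315 x^4/16 + 105 x^2/16 - 5/16.

P_6(x); series = 231 x^6/16 - 315 x^4/16 + 105 x^2/16 - 5/16


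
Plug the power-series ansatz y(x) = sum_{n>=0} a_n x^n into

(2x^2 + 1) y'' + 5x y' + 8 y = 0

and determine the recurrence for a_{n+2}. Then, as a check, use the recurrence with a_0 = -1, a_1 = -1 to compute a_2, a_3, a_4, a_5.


Substitute y = sum_n a_n x^n.
(1 + 2 x^2) y'' contributes (n+2)(n+1) a_{n+2} + 2 n(n-1) a_n at x^n.
5 x y'(x) contributes 5 n a_n at x^n.
8 y(x) contributes 8 a_n at x^n.
Matching x^n: (n+2)(n+1) a_{n+2} + (2 n(n-1) + 5 n + 8) a_n = 0.
Thus a_{n+2} = (-2 n(n-1) - 5 n - 8) / ((n+1)(n+2)) * a_n.

Check with a_0 = -1, a_1 = -1 (apply the recurrence for n = 0, 1, 2, 3): a_0 = -1, a_1 = -1, a_2 = 4, a_3 = 13/6, a_4 = -22/3, a_5 = -91/24.

a_(n+2) = (-2 n(n-1) - 5 n - 8) / ((n+1)(n+2)) * a_n; check: a_0 = -1, a_1 = -1, a_2 = 4, a_3 = 13/6, a_4 = -22/3, a_5 = -91/24


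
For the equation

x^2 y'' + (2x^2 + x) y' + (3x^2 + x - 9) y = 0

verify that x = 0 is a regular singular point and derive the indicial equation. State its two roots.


Divide by x^2 to reach normal form y'' + P_1(x) y' + P_2(x) y = 0 with P_1(x) = 2 + 1/x and P_2(x) = 3 + 1/x - 9/x^2.
x = 0 is a singular point because the y'-coefficient 2 + 1/x has a pole at x = 0 and the y-coefficient 3 + 1/x - 9/x^2 has a pole at x = 0.
It is a regular singular point because x P_1(x) = p(x) = 2x + 1 and x^2 P_2(x) = q(x) = 3x^2 + x - 9 are polynomials, hence analytic at x = 0.
p(0) = 1,  q(0) = -9.
Indicial equation: r(r-1) + p(0) r + q(0) = 0, i.e. r^2 + (p(0) - 1) r + q(0) = 0, i.e. r^2 - 9 = 0.
Discriminant: (0)^2 - 4(-9) = 36, so r = (0 ± 6)/2.
Solving: r_1 = 3, r_2 = -3.

indicial: r^2 - 9 = 0; roots r_1 = 3, r_2 = -3


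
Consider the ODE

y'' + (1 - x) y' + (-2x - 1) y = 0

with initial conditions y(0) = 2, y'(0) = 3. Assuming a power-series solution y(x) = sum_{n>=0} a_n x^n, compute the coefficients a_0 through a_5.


Ansatz: y(x) = sum_{n>=0} a_n x^n, so y'(x) = sum_{n>=1} n a_n x^(n-1) and y''(x) = sum_{n>=2} n(n-1) a_n x^(n-2).
Substitute into P(x) y'' + Q(x) y' + R(x) y = 0 with P(x) = 1, Q(x) = 1 - x, R(x) = -2x - 1, and match powers of x.
Initial conditions: a_0 = 2, a_1 = 3.
Setting the coefficient of each power of x to zero and solving order by order (substituting the coefficients already found):
  x^0: 2 a_2 + a_1 - a_0 = 0  ->  2 a_2 = -a_1 + a_0 = -1  ->  a_2 = -1/2
  x^1: 6 a_3 + 2 a_2 - 2 a_1 - 2 a_0 = 0  ->  6 a_3 = -2 a_2 + 2 a_1 + 2 a_0 = 11  ->  a_3 = 11/6
  x^2: 12 a_4 + 3 a_3 - 3 a_2 - 2 a_1 = 0  ->  12 a_4 = -3 a_3 + 3 a_2 + 2 a_1 = -1  ->  a_4 = -1/12
  x^3: 20 a_5 + 4 a_4 - 4 a_3 - 2 a_2 = 0  ->  20 a_5 = -4 a_4 + 4 a_3 + 2 a_2 = 20/3  ->  a_5 = 1/3
Truncated series: y(x) = 2 + 3 x - (1/2) x^2 + (11/6) x^3 - (1/12) x^4 + (1/3) x^5 + O(x^6).

a_0 = 2; a_1 = 3; a_2 = -1/2; a_3 = 11/6; a_4 = -1/12; a_5 = 1/3


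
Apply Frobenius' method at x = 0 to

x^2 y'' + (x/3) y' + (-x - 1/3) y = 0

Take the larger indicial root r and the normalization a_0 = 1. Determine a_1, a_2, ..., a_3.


Write in Frobenius form y'' + (p(x)/x) y' + (q(x)/x^2) y = 0:
  p(x) = 1/3,  q(x) = -x - 1/3.
Indicial equation: r(r-1) + (1/3) r + (-1/3) = 0 -> roots r_1 = 1, r_2 = -1/3.
Take r = r_1 = 1. Let y(x) = x^r sum_{n>=0} a_n x^n with a_0 = 1.
Substitute y = x^r sum a_n x^n and match x^{r+n}. The recurrence is
  D(n) a_n - 1 a_{n-1} = 0,  where D(n) = (r+n)(r+n-1) + (1/3)(r+n) + (-1/3).
  a_n = 1 / D(n) * a_{n-1}.
Since the indicial polynomial factors as (r - r_1)(r - r_2), D(n) = (r_1 + n - r_1)(r_1 + n - r_2) = n(n + 4/3).
Evaluating step by step (a_0 = 1):
  n = 1: D(1) = 1(1 + 4/3) = 7/3; numerator = 1(1) = 1; a_1 = (1)/(7/3) = 3/7
  n = 2: D(2) = 2(2 + 4/3) = 20/3; numerator = 1(3/7) = 3/7; a_2 = (3/7)/(20/3) = 9/140
  n = 3: D(3) = 3(3 + 4/3) = 13; numerator = 1(9/140) = 9/140; a_3 = (9/140)/(13) = 9/1820

r = 1; a_0 = 1; a_1 = 3/7; a_2 = 9/140; a_3 = 9/1820


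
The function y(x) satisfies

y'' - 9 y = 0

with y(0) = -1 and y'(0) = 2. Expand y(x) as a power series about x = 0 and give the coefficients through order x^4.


Ansatz: y(x) = sum_{n>=0} a_n x^n, so y'(x) = sum_{n>=1} n a_n x^(n-1) and y''(x) = sum_{n>=2} n(n-1) a_n x^(n-2).
Substitute into P(x) y'' + Q(x) y' + R(x) y = 0 with P(x) = 1, Q(x) = 0, R(x) = -9, and match powers of x.
Initial conditions: a_0 = -1, a_1 = 2.
Setting the coefficient of each power of x to zero and solving order by order (substituting the coefficients already found):
  x^0: 2 a_2 - 9 a_0 = 0  ->  2 a_2 = 9 a_0 = -9  ->  a_2 = -9/2
  x^1: 6 a_3 - 9 a_1 = 0  ->  6 a_3 = 9 a_1 = 18  ->  a_3 = 3
  x^2: 12 a_4 - 9 a_2 = 0  ->  12 a_4 = 9 a_2 = -81/2  ->  a_4 = -27/8
Truncated series: y(x) = -1 + 2 x - (9/2) x^2 + 3 x^3 - (27/8) x^4 + O(x^5).

a_0 = -1; a_1 = 2; a_2 = -9/2; a_3 = 3; a_4 = -27/8


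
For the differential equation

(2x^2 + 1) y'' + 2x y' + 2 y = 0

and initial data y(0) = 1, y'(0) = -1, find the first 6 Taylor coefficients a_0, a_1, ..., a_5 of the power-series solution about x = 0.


Ansatz: y(x) = sum_{n>=0} a_n x^n, so y'(x) = sum_{n>=1} n a_n x^(n-1) and y''(x) = sum_{n>=2} n(n-1) a_n x^(n-2).
Substitute into P(x) y'' + Q(x) y' + R(x) y = 0 with P(x) = 2x^2 + 1, Q(x) = 2x, R(x) = 2, and match powers of x.
Initial conditions: a_0 = 1, a_1 = -1.
Setting the coefficient of each power of x to zero and solving order by order (substituting the coefficients already found):
  x^0: 2 a_2 + 2 a_0 = 0  ->  2 a_2 = -2 a_0 = -2  ->  a_2 = -1
  x^1: 6 a_3 + 4 a_1 = 0  ->  6 a_3 = -4 a_1 = 4  ->  a_3 = 2/3
  x^2: 12 a_4 + 10 a_2 = 0  ->  12 a_4 = -10 a_2 = 10  ->  a_4 = 5/6
  x^3: 20 a_5 + 20 a_3 = 0  ->  20 a_5 = -20 a_3 = -40/3  ->  a_5 = -2/3
Truncated series: y(x) = 1 - x - x^2 + (2/3) x^3 + (5/6) x^4 - (2/3) x^5 + O(x^6).

a_0 = 1; a_1 = -1; a_2 = -1; a_3 = 2/3; a_4 = 5/6; a_5 = -2/3


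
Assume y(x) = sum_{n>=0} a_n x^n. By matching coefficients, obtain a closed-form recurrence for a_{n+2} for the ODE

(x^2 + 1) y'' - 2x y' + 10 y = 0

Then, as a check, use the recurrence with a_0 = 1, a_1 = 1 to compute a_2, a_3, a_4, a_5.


Substitute y = sum_n a_n x^n.
(1 + 1 x^2) y'' contributes (n+2)(n+1) a_{n+2} + n(n-1) a_n at x^n.
-2 x y'(x) contributes -2 n a_n at x^n.
10 y(x) contributes 10 a_n at x^n.
Matching x^n: (n+2)(n+1) a_{n+2} + (n(n-1) - 2 n + 10) a_n = 0.
Thus a_{n+2} = (-n(n-1) + 2 n - 10) / ((n+1)(n+2)) * a_n.

Check with a_0 = 1, a_1 = 1 (apply the recurrence for n = 0, 1, 2, 3): a_0 = 1, a_1 = 1, a_2 = -5, a_3 = -4/3, a_4 = 10/3, a_5 = 2/3.

a_(n+2) = (-n(n-1) + 2 n - 10) / ((n+1)(n+2)) * a_n; check: a_0 = 1, a_1 = 1, a_2 = -5, a_3 = -4/3, a_4 = 10/3, a_5 = 2/3


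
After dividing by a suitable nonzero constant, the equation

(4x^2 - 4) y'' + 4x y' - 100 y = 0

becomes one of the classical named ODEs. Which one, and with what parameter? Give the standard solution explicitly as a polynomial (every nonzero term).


All three coefficients share the factor -4; dividing through by -4 gives  (1 - x^2) y'' - x y' + 25 y = 0.
This matches the Chebyshev equation (1 - x^2) y'' - x y' + n^2 y = 0 (note the -x y' term, not -2x y') with n^2 = 25, so n = 5; the polynomial solution is T_5(x).
With y = sum_k a_k x^k, matching x^k gives (k+2)(k+1) a_{k+2} = (k^2 - n^2) a_k = (k - 5)(k + 5) a_k. The right side vanishes at k = 5, so the series with the parity of 5 terminates at degree 5.
Standard normalization: leading coefficient of T_n is 2^(n-1), so a_5 = 2^4 = 16. Work downward with a_k = (k+1)(k+2) a_{k+2} / ((k - 5)(k + 5)):
  a_3 = (4)(5)(16) / ((3 - 5)(3 + 5)) = 320/(-16) = -20
  a_1 = (2)(3)(-20) / ((1 - 5)(1 + 5)) = -120/(-24) = 5
Hence T_5(x) = 16 x^5 - 20 x^3 + 5 x.

T_5(x); series = 16 x^5 - 20 x^3 + 5 x


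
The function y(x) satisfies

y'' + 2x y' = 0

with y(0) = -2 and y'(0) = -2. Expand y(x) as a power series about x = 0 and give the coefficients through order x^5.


Ansatz: y(x) = sum_{n>=0} a_n x^n, so y'(x) = sum_{n>=1} n a_n x^(n-1) and y''(x) = sum_{n>=2} n(n-1) a_n x^(n-2).
Substitute into P(x) y'' + Q(x) y' + R(x) y = 0 with P(x) = 1, Q(x) = 2x, R(x) = 0, and match powers of x.
Initial conditions: a_0 = -2, a_1 = -2.
Setting the coefficient of each power of x to zero and solving order by order (substituting the coefficients already found):
  x^0: 2 a_2 = 0  ->  a_2 = 0
  x^1: 6 a_3 + 2 a_1 = 0  ->  6 a_3 = -2 a_1 = 4  ->  a_3 = 2/3
  x^2: 12 a_4 + 4 a_2 = 0  ->  12 a_4 = -4 a_2 = 0  ->  a_4 = 0
  x^3: 20 a_5 + 6 a_3 = 0  ->  20 a_5 = -6 a_3 = -4  ->  a_5 = -1/5
Truncated series: y(x) = -2 - 2 x + (2/3) x^3 - (1/5) x^5 + O(x^6).

a_0 = -2; a_1 = -2; a_2 = 0; a_3 = 2/3; a_4 = 0; a_5 = -1/5


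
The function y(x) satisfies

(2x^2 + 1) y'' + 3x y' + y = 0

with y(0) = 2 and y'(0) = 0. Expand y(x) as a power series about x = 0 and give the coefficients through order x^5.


Ansatz: y(x) = sum_{n>=0} a_n x^n, so y'(x) = sum_{n>=1} n a_n x^(n-1) and y''(x) = sum_{n>=2} n(n-1) a_n x^(n-2).
Substitute into P(x) y'' + Q(x) y' + R(x) y = 0 with P(x) = 2x^2 + 1, Q(x) = 3x, R(x) = 1, and match powers of x.
Initial conditions: a_0 = 2, a_1 = 0.
Setting the coefficient of each power of x to zero and solving order by order (substituting the coefficients already found):
  x^0: 2 a_2 + a_0 = 0  ->  2 a_2 = -a_0 = -2  ->  a_2 = -1
  x^1: 6 a_3 + 4 a_1 = 0  ->  6 a_3 = -4 a_1 = 0  ->  a_3 = 0
  x^2: 12 a_4 + 11 a_2 = 0  ->  12 a_4 = -11 a_2 = 11  ->  a_4 = 11/12
  x^3: 20 a_5 + 22 a_3 = 0  ->  20 a_5 = -22 a_3 = 0  ->  a_5 = 0
Truncated series: y(x) = 2 - x^2 + (11/12) x^4 + O(x^6).

a_0 = 2; a_1 = 0; a_2 = -1; a_3 = 0; a_4 = 11/12; a_5 = 0


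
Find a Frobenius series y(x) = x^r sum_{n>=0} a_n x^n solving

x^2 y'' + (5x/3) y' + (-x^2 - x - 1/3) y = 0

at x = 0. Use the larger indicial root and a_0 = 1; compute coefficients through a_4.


Write in Frobenius form y'' + (p(x)/x) y' + (q(x)/x^2) y = 0:
  p(x) = 5/3,  q(x) = -x^2 - x - 1/3.
Indicial equation: r(r-1) + (5/3) r + (-1/3) = 0 -> roots r_1 = 1/3, r_2 = -1.
Take r = r_1 = 1/3. Let y(x) = x^r sum_{n>=0} a_n x^n with a_0 = 1.
Substitute y = x^r sum a_n x^n and match x^{r+n}. The recurrence is
  D(n) a_n - 1 a_{n-1} - 1 a_{n-2} = 0,  where D(n) = (r+n)(r+n-1) + (5/3)(r+n) + (-1/3).
  a_n = [1 a_{n-1} + 1 a_{n-2}] / D(n).
Since the indicial polynomial factors as (r - r_1)(r - r_2), D(n) = (r_1 + n - r_1)(r_1 + n - r_2) = n(n + 4/3).
Evaluating step by step (a_0 = 1):
  n = 1: D(1) = 1(1 + 4/3) = 7/3; numerator = 1(1) = 1; a_1 = (1)/(7/3) = 3/7
  n = 2: D(2) = 2(2 + 4/3) = 20/3; numerator = 1(3/7) + 1(1) = 10/7; a_2 = (10/7)/(20/3) = 3/14
  n = 3: D(3) = 3(3 + 4/3) = 13; numerator = 1(3/14) + 1(3/7) = 9/14; a_3 = (9/14)/(13) = 9/182
  n = 4: D(4) = 4(4 + 4/3) = 64/3; numerator = 1(9/182) + 1(3/14) = 24/91; a_4 = (24/91)/(64/3) = 9/728

r = 1/3; a_0 = 1; a_1 = 3/7; a_2 = 3/14; a_3 = 9/182; a_4 = 9/728


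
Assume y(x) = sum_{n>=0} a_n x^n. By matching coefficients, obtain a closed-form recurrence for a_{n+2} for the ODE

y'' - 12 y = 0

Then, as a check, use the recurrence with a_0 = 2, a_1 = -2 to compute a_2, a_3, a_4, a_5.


Substitute y = sum_n a_n x^n into y'' + (const) y = 0.
y''(x) = sum_{n>=0} (n+2)(n+1) a_{n+2} x^n.
The ODE becomes sum_n [(n+2)(n+1) a_{n+2} - 12 a_n] x^n = 0.
Setting each coefficient to zero gives the recurrence:
  (n+2)(n+1) a_{n+2} - 12 a_n = 0,
  a_{n+2} = 12 / ((n+1)(n+2)) a_n.

Check with a_0 = 2, a_1 = -2 (apply the recurrence for n = 0, 1, 2, 3): a_0 = 2, a_1 = -2, a_2 = 12, a_3 = -4, a_4 = 12, a_5 = -12/5.

a_{n+2} = 12/((n+1)(n+2)) * a_n; check: a_0 = 2, a_1 = -2, a_2 = 12, a_3 = -4, a_4 = 12, a_5 = -12/5


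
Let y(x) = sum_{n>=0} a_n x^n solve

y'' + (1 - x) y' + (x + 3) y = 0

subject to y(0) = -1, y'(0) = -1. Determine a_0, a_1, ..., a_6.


Ansatz: y(x) = sum_{n>=0} a_n x^n, so y'(x) = sum_{n>=1} n a_n x^(n-1) and y''(x) = sum_{n>=2} n(n-1) a_n x^(n-2).
Substitute into P(x) y'' + Q(x) y' + R(x) y = 0 with P(x) = 1, Q(x) = 1 - x, R(x) = x + 3, and match powers of x.
Initial conditions: a_0 = -1, a_1 = -1.
Setting the coefficient of each power of x to zero and solving order by order (substituting the coefficients already found):
  x^0: 2 a_2 + a_1 + 3 a_0 = 0  ->  2 a_2 = -a_1 - 3 a_0 = 4  ->  a_2 = 2
  x^1: 6 a_3 + 2 a_2 + 2 a_1 + a_0 = 0  ->  6 a_3 = -2 a_2 - 2 a_1 - a_0 = -1  ->  a_3 = -1/6
  x^2: 12 a_4 + 3 a_3 + a_2 + a_1 = 0  ->  12 a_4 = -3 a_3 - a_2 - a_1 = -1/2  ->  a_4 = -1/24
  x^3: 20 a_5 + 4 a_4 + a_2 = 0  ->  20 a_5 = -4 a_4 - a_2 = -11/6  ->  a_5 = -11/120
  x^4: 30 a_6 + 5 a_5 - a_4 + a_3 = 0  ->  30 a_6 = -5 a_5 + a_4 - a_3 = 7/12  ->  a_6 = 7/360
Truncated series: y(x) = -1 - x + 2 x^2 - (1/6) x^3 - (1/24) x^4 - (11/120) x^5 + (7/360) x^6 + O(x^7).

a_0 = -1; a_1 = -1; a_2 = 2; a_3 = -1/6; a_4 = -1/24; a_5 = -11/120; a_6 = 7/360


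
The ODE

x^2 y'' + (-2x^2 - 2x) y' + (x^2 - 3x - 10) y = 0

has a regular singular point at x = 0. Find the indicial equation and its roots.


Divide by x^2 to reach normal form y'' + P_1(x) y' + P_2(x) y = 0 with P_1(x) = -2 - 2/x and P_2(x) = 1 - 3/x - 10/x^2.
x = 0 is a singular point because the y'-coefficient -2 - 2/x has a pole at x = 0 and the y-coefficient 1 - 3/x - 10/x^2 has a pole at x = 0.
It is a regular singular point because x P_1(x) = p(x) = -2x - 2 and x^2 P_2(x) = q(x) = x^2 - 3x - 10 are polynomials, hence analytic at x = 0.
p(0) = -2,  q(0) = -10.
Indicial equation: r(r-1) + p(0) r + q(0) = 0, i.e. r^2 + (p(0) - 1) r + q(0) = 0, i.e. r^2 - 3 r - 10 = 0.
Discriminant: (-3)^2 - 4(-10) = 49, so r = (3 ± 7)/2.
Solving: r_1 = 5, r_2 = -2.

indicial: r^2 - 3 r - 10 = 0; roots r_1 = 5, r_2 = -2


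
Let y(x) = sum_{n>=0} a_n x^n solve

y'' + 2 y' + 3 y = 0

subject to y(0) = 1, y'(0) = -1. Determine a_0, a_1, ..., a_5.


Ansatz: y(x) = sum_{n>=0} a_n x^n, so y'(x) = sum_{n>=1} n a_n x^(n-1) and y''(x) = sum_{n>=2} n(n-1) a_n x^(n-2).
Substitute into P(x) y'' + Q(x) y' + R(x) y = 0 with P(x) = 1, Q(x) = 2, R(x) = 3, and match powers of x.
Initial conditions: a_0 = 1, a_1 = -1.
Setting the coefficient of each power of x to zero and solving order by order (substituting the coefficients already found):
  x^0: 2 a_2 + 2 a_1 + 3 a_0 = 0  ->  2 a_2 = -2 a_1 - 3 a_0 = -1  ->  a_2 = -1/2
  x^1: 6 a_3 + 4 a_2 + 3 a_1 = 0  ->  6 a_3 = -4 a_2 - 3 a_1 = 5  ->  a_3 = 5/6
  x^2: 12 a_4 + 6 a_3 + 3 a_2 = 0  ->  12 a_4 = -6 a_3 - 3 a_2 = -7/2  ->  a_4 = -7/24
  x^3: 20 a_5 + 8 a_4 + 3 a_3 = 0  ->  20 a_5 = -8 a_4 - 3 a_3 = -1/6  ->  a_5 = -1/120
Truncated series: y(x) = 1 - x - (1/2) x^2 + (5/6) x^3 - (7/24) x^4 - (1/120) x^5 + O(x^6).

a_0 = 1; a_1 = -1; a_2 = -1/2; a_3 = 5/6; a_4 = -7/24; a_5 = -1/120


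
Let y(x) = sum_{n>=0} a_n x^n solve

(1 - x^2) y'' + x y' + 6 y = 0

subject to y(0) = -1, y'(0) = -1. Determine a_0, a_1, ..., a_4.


Ansatz: y(x) = sum_{n>=0} a_n x^n, so y'(x) = sum_{n>=1} n a_n x^(n-1) and y''(x) = sum_{n>=2} n(n-1) a_n x^(n-2).
Substitute into P(x) y'' + Q(x) y' + R(x) y = 0 with P(x) = 1 - x^2, Q(x) = x, R(x) = 6, and match powers of x.
Initial conditions: a_0 = -1, a_1 = -1.
Setting the coefficient of each power of x to zero and solving order by order (substituting the coefficients already found):
  x^0: 2 a_2 + 6 a_0 = 0  ->  2 a_2 = -6 a_0 = 6  ->  a_2 = 3
  x^1: 6 a_3 + 7 a_1 = 0  ->  6 a_3 = -7 a_1 = 7  ->  a_3 = 7/6
  x^2: 12 a_4 + 6 a_2 = 0  ->  12 a_4 = -6 a_2 = -18  ->  a_4 = -3/2
Truncated series: y(x) = -1 - x + 3 x^2 + (7/6) x^3 - (3/2) x^4 + O(x^5).

a_0 = -1; a_1 = -1; a_2 = 3; a_3 = 7/6; a_4 = -3/2


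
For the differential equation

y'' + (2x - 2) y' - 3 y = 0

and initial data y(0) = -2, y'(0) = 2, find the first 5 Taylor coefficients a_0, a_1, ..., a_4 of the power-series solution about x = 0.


Ansatz: y(x) = sum_{n>=0} a_n x^n, so y'(x) = sum_{n>=1} n a_n x^(n-1) and y''(x) = sum_{n>=2} n(n-1) a_n x^(n-2).
Substitute into P(x) y'' + Q(x) y' + R(x) y = 0 with P(x) = 1, Q(x) = 2x - 2, R(x) = -3, and match powers of x.
Initial conditions: a_0 = -2, a_1 = 2.
Setting the coefficient of each power of x to zero and solving order by order (substituting the coefficients already found):
  x^0: 2 a_2 - 2 a_1 - 3 a_0 = 0  ->  2 a_2 = 2 a_1 + 3 a_0 = -2  ->  a_2 = -1
  x^1: 6 a_3 - 4 a_2 - a_1 = 0  ->  6 a_3 = 4 a_2 + a_1 = -2  ->  a_3 = -1/3
  x^2: 12 a_4 - 6 a_3 + a_2 = 0  ->  12 a_4 = 6 a_3 - a_2 = -1  ->  a_4 = -1/12
Truncated series: y(x) = -2 + 2 x - x^2 - (1/3) x^3 - (1/12) x^4 + O(x^5).

a_0 = -2; a_1 = 2; a_2 = -1; a_3 = -1/3; a_4 = -1/12


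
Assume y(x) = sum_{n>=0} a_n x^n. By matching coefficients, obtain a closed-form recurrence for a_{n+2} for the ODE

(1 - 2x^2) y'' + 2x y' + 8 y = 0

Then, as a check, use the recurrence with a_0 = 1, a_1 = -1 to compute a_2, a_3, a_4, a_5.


Substitute y = sum_n a_n x^n.
(1 - 2 x^2) y'' contributes (n+2)(n+1) a_{n+2} - 2 n(n-1) a_n at x^n.
2 x y'(x) contributes 2 n a_n at x^n.
8 y(x) contributes 8 a_n at x^n.
Matching x^n: (n+2)(n+1) a_{n+2} + (-2 n(n-1) + 2 n + 8) a_n = 0.
Thus a_{n+2} = (2 n(n-1) - 2 n - 8) / ((n+1)(n+2)) * a_n.

Check with a_0 = 1, a_1 = -1 (apply the recurrence for n = 0, 1, 2, 3): a_0 = 1, a_1 = -1, a_2 = -4, a_3 = 5/3, a_4 = 8/3, a_5 = -1/6.

a_(n+2) = (2 n(n-1) - 2 n - 8) / ((n+1)(n+2)) * a_n; check: a_0 = 1, a_1 = -1, a_2 = -4, a_3 = 5/3, a_4 = 8/3, a_5 = -1/6


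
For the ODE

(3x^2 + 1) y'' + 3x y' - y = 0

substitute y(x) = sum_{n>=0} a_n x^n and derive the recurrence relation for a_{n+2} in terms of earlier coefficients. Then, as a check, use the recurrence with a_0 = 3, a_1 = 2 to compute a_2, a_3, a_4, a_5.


Substitute y = sum_n a_n x^n.
(1 + 3 x^2) y'' contributes (n+2)(n+1) a_{n+2} + 3 n(n-1) a_n at x^n.
3 x y'(x) contributes 3 n a_n at x^n.
-y(x) contributes -1 a_n at x^n.
Matching x^n: (n+2)(n+1) a_{n+2} + (3 n(n-1) + 3 n - 1) a_n = 0.
Thus a_{n+2} = (-3 n(n-1) - 3 n + 1) / ((n+1)(n+2)) * a_n.

Check with a_0 = 3, a_1 = 2 (apply the recurrence for n = 0, 1, 2, 3): a_0 = 3, a_1 = 2, a_2 = 3/2, a_3 = -2/3, a_4 = -11/8, a_5 = 13/15.

a_(n+2) = (-3 n(n-1) - 3 n + 1) / ((n+1)(n+2)) * a_n; check: a_0 = 3, a_1 = 2, a_2 = 3/2, a_3 = -2/3, a_4 = -11/8, a_5 = 13/15


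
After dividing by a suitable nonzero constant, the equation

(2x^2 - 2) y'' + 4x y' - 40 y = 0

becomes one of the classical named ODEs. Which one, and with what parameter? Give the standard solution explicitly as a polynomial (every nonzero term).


All three coefficients share the factor -2; dividing through by -2 gives  (1 - x^2) y'' - 2x y' + 20 y = 0.
This matches the Legendre equation (1 - x^2) y'' - 2x y' + n(n+1) y = 0 (note the -2x y' term) with n(n+1) = 20, so n = 4; the polynomial solution is P_4(x).
With y = sum_k a_k x^k, matching x^k gives (k+2)(k+1) a_{k+2} = [k(k+1) - n(n+1)] a_k = (k - 4)(k + 5) a_k. The right side vanishes at k = 4, so the series with the parity of 4 terminates at degree 4.
Standard normalization (P_n(1) = 1): leading coefficient (2n)!/(2^n (n!)^2) = 40320/(16*576) = 35/8, so a_4 = 35/8. Work downward with a_k = (k+1)(k+2) a_{k+2} / ((k - 4)(k + 5)):
  a_2 = (3)(4)(35/8) / ((2 - 4)(2 + 5)) = (105/2)/(-14) = -15/4
  a_0 = (1)(2)(-15/4) / ((0 - 4)(0 + 5)) = (-15/2)/(-20) = 3/8
Hence P_4(x) = 35 x^4/8 - 15 x^2/4 + 3/8.

P_4(x); series = 35 x^4/8 - 15 x^2/4 + 3/8


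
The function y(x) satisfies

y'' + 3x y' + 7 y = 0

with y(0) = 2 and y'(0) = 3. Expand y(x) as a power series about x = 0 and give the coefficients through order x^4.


Ansatz: y(x) = sum_{n>=0} a_n x^n, so y'(x) = sum_{n>=1} n a_n x^(n-1) and y''(x) = sum_{n>=2} n(n-1) a_n x^(n-2).
Substitute into P(x) y'' + Q(x) y' + R(x) y = 0 with P(x) = 1, Q(x) = 3x, R(x) = 7, and match powers of x.
Initial conditions: a_0 = 2, a_1 = 3.
Setting the coefficient of each power of x to zero and solving order by order (substituting the coefficients already found):
  x^0: 2 a_2 + 7 a_0 = 0  ->  2 a_2 = -7 a_0 = -14  ->  a_2 = -7
  x^1: 6 a_3 + 10 a_1 = 0  ->  6 a_3 = -10 a_1 = -30  ->  a_3 = -5
  x^2: 12 a_4 + 13 a_2 = 0  ->  12 a_4 = -13 a_2 = 91  ->  a_4 = 91/12
Truncated series: y(x) = 2 + 3 x - 7 x^2 - 5 x^3 + (91/12) x^4 + O(x^5).

a_0 = 2; a_1 = 3; a_2 = -7; a_3 = -5; a_4 = 91/12


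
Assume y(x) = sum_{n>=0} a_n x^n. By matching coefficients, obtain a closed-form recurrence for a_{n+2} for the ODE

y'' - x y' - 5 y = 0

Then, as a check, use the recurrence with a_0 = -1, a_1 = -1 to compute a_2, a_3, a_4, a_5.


Substitute y = sum_n a_n x^n.
y''(x) has coefficient (n+2)(n+1) a_{n+2} at x^n;
-x y'(x) has coefficient -n a_n at x^n (shift);
-5 y(x) has coefficient -5 a_n at x^n.
Matching x^n: (n+2)(n+1) a_{n+2} + (-n - 5) a_n = 0.
Thus a_{n+2} = (n + 5) / ((n+1)(n+2)) * a_n.

Check with a_0 = -1, a_1 = -1 (apply the recurrence for n = 0, 1, 2, 3): a_0 = -1, a_1 = -1, a_2 = -5/2, a_3 = -1, a_4 = -35/24, a_5 = -2/5.

a_(n+2) = (n + 5) / ((n+1)(n+2)) * a_n; check: a_0 = -1, a_1 = -1, a_2 = -5/2, a_3 = -1, a_4 = -35/24, a_5 = -2/5


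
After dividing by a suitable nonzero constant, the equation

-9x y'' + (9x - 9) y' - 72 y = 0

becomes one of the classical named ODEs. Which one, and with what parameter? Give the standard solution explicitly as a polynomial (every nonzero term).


All three coefficients share the factor -9; dividing through by -9 gives  x y'' + (1 - x) y' + 8 y = 0.
This matches the Laguerre equation x y'' + (1 - x) y' + n y = 0 with n = 8; the polynomial solution is L_8(x).
With y = sum_k a_k x^k, matching x^k gives (k+1)k a_{k+1} + (k+1) a_{k+1} - k a_k + n a_k = 0, i.e. (k+1)^2 a_{k+1} = (k - n) a_k = (k - 8) a_k. The right side vanishes at k = 8, so the series terminates at degree 8.
Standard normalization L_n(0) = 1 gives a_0 = 1. Work upward with a_{k+1} = (k - 8) a_k / (k+1)^2:
  a_1 = (0 - 8)(1) / 1^2 = -8/1 = -8
  a_2 = (1 - 8)(-8) / 2^2 = 56/4 = 14
  a_3 = (2 - 8)(14) / 3^2 = -84/9 = -28/3
  a_4 = (3 - 8)(-28/3) / 4^2 = (140/3)/16 = 35/12
  a_5 = (4 - 8)(35/12) / 5^2 = (-35/3)/25 = -7/15
  a_6 = (5 - 8)(-7/15) / 6^2 = (7/5)/36 = 7/180
  a_7 = (6 - 8)(7/180) / 7^2 = (-7/90)/49 = -1/630
  a_8 = (7 - 8)(-1/630) / 8^2 = (1/630)/64 = 1/40320
Hence L_8(x) = x^8/40320 - x^7/630 + 7 x^6/180 - 7 x^5/15 + 35 x^4/12 - 28 x^3/3 + 14 x^2 - 8 x + 1.

L_8(x); series = x^8/40320 - x^7/630 + 7 x^6/180 - 7 x^5/15 + 35 x^4/12 - 28 x^3/3 + 14 x^2 - 8 x + 1


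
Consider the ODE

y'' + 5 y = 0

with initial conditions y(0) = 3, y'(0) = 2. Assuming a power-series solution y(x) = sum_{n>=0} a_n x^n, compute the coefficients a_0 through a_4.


Ansatz: y(x) = sum_{n>=0} a_n x^n, so y'(x) = sum_{n>=1} n a_n x^(n-1) and y''(x) = sum_{n>=2} n(n-1) a_n x^(n-2).
Substitute into P(x) y'' + Q(x) y' + R(x) y = 0 with P(x) = 1, Q(x) = 0, R(x) = 5, and match powers of x.
Initial conditions: a_0 = 3, a_1 = 2.
Setting the coefficient of each power of x to zero and solving order by order (substituting the coefficients already found):
  x^0: 2 a_2 + 5 a_0 = 0  ->  2 a_2 = -5 a_0 = -15  ->  a_2 = -15/2
  x^1: 6 a_3 + 5 a_1 = 0  ->  6 a_3 = -5 a_1 = -10  ->  a_3 = -5/3
  x^2: 12 a_4 + 5 a_2 = 0  ->  12 a_4 = -5 a_2 = 75/2  ->  a_4 = 25/8
Truncated series: y(x) = 3 + 2 x - (15/2) x^2 - (5/3) x^3 + (25/8) x^4 + O(x^5).

a_0 = 3; a_1 = 2; a_2 = -15/2; a_3 = -5/3; a_4 = 25/8


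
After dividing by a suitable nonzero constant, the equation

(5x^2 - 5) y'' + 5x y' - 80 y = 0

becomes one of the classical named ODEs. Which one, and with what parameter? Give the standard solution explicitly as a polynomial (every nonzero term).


All three coefficients share the factor -5; dividing through by -5 gives  (1 - x^2) y'' - x y' + 16 y = 0.
This matches the Chebyshev equation (1 - x^2) y'' - x y' + n^2 y = 0 (note the -x y' term, not -2x y') with n^2 = 16, so n = 4; the polynomial solution is T_4(x).
With y = sum_k a_k x^k, matching x^k gives (k+2)(k+1) a_{k+2} = (k^2 - n^2) a_k = (k - 4)(k + 4) a_k. The right side vanishes at k = 4, so the series with the parity of 4 terminates at degree 4.
Standard normalization: leading coefficient of T_n is 2^(n-1), so a_4 = 2^3 = 8. Work downward with a_k = (k+1)(k+2) a_{k+2} / ((k - 4)(k + 4)):
  a_2 = (3)(4)(8) / ((2 - 4)(2 + 4)) = 96/(-12) = -8
  a_0 = (1)(2)(-8) / ((0 - 4)(0 + 4)) = -16/(-16) = 1
Hence T_4(x) = 8 x^4 - 8 x^2 + 1.

T_4(x); series = 8 x^4 - 8 x^2 + 1


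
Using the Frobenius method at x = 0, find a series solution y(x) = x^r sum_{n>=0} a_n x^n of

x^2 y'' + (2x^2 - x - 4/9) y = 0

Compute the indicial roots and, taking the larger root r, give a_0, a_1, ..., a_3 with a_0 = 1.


Write in Frobenius form y'' + (p(x)/x) y' + (q(x)/x^2) y = 0:
  p(x) = 0,  q(x) = 2x^2 - x - 4/9.
Indicial equation: r(r-1) + (0) r + (-4/9) = 0 -> roots r_1 = 4/3, r_2 = -1/3.
Take r = r_1 = 4/3. Let y(x) = x^r sum_{n>=0} a_n x^n with a_0 = 1.
Substitute y = x^r sum a_n x^n and match x^{r+n}. The recurrence is
  D(n) a_n - 1 a_{n-1} + 2 a_{n-2} = 0,  where D(n) = (r+n)(r+n-1) + (0)(r+n) + (-4/9).
  a_n = [1 a_{n-1} - 2 a_{n-2}] / D(n).
Since the indicial polynomial factors as (r - r_1)(r - r_2), D(n) = (r_1 + n - r_1)(r_1 + n - r_2) = n(n + 5/3).
Evaluating step by step (a_0 = 1):
  n = 1: D(1) = 1(1 + 5/3) = 8/3; numerator = 1(1) = 1; a_1 = (1)/(8/3) = 3/8
  n = 2: D(2) = 2(2 + 5/3) = 22/3; numerator = 1(3/8) - 2(1) = -13/8; a_2 = (-13/8)/(22/3) = -39/176
  n = 3: D(3) = 3(3 + 5/3) = 14; numerator = 1(-39/176) - 2(3/8) = -171/176; a_3 = (-171/176)/(14) = -171/2464

r = 4/3; a_0 = 1; a_1 = 3/8; a_2 = -39/176; a_3 = -171/2464


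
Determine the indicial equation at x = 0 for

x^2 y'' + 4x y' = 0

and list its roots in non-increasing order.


Divide by x^2 to reach normal form y'' + P_1(x) y' + P_2(x) y = 0 with P_1(x) = 4/x and P_2(x) = 0.
x = 0 is a singular point because the y'-coefficient 4/x has a pole at x = 0.
It is a regular singular point because x P_1(x) = p(x) = 4 and x^2 P_2(x) = q(x) = 0 are polynomials, hence analytic at x = 0.
p(0) = 4,  q(0) = 0.
Indicial equation: r(r-1) + p(0) r + q(0) = 0, i.e. r^2 + (p(0) - 1) r + q(0) = 0, i.e. r^2 + 3 r = 0.
Discriminant: (3)^2 - 4(0) = 9, so r = (-3 ± 3)/2.
Solving: r_1 = 0, r_2 = -3.

indicial: r^2 + 3 r = 0; roots r_1 = 0, r_2 = -3


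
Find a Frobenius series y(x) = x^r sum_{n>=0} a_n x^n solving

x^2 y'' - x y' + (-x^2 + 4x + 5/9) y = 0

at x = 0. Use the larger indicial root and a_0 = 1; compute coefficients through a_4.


Write in Frobenius form y'' + (p(x)/x) y' + (q(x)/x^2) y = 0:
  p(x) = -1,  q(x) = -x^2 + 4x + 5/9.
Indicial equation: r(r-1) + (-1) r + (5/9) = 0 -> roots r_1 = 5/3, r_2 = 1/3.
Take r = r_1 = 5/3. Let y(x) = x^r sum_{n>=0} a_n x^n with a_0 = 1.
Substitute y = x^r sum a_n x^n and match x^{r+n}. The recurrence is
  D(n) a_n + 4 a_{n-1} - 1 a_{n-2} = 0,  where D(n) = (r+n)(r+n-1) + (-1)(r+n) + (5/9).
  a_n = [-4 a_{n-1} + 1 a_{n-2}] / D(n).
Since the indicial polynomial factors as (r - r_1)(r - r_2), D(n) = (r_1 + n - r_1)(r_1 + n - r_2) = n(n + 4/3).
Evaluating step by step (a_0 = 1):
  n = 1: D(1) = 1(1 + 4/3) = 7/3; numerator = -4(1) = -4; a_1 = (-4)/(7/3) = -12/7
  n = 2: D(2) = 2(2 + 4/3) = 20/3; numerator = -4(-12/7) + 1(1) = 55/7; a_2 = (55/7)/(20/3) = 33/28
  n = 3: D(3) = 3(3 + 4/3) = 13; numerator = -4(33/28) + 1(-12/7) = -45/7; a_3 = (-45/7)/(13) = -45/91
  n = 4: D(4) = 4(4 + 4/3) = 64/3; numerator = -4(-45/91) + 1(33/28) = 1149/364; a_4 = (1149/364)/(64/3) = 3447/23296

r = 5/3; a_0 = 1; a_1 = -12/7; a_2 = 33/28; a_3 = -45/91; a_4 = 3447/23296


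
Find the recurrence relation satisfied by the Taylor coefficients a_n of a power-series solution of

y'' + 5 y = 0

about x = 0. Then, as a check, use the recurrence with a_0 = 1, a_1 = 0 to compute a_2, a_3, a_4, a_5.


Substitute y = sum_n a_n x^n into y'' + (const) y = 0.
y''(x) = sum_{n>=0} (n+2)(n+1) a_{n+2} x^n.
The ODE becomes sum_n [(n+2)(n+1) a_{n+2} + 5 a_n] x^n = 0.
Setting each coefficient to zero gives the recurrence:
  (n+2)(n+1) a_{n+2} + 5 a_n = 0,
  a_{n+2} = -5 / ((n+1)(n+2)) a_n.

Check with a_0 = 1, a_1 = 0 (apply the recurrence for n = 0, 1, 2, 3): a_0 = 1, a_1 = 0, a_2 = -5/2, a_3 = 0, a_4 = 25/24, a_5 = 0.

a_{n+2} = -5/((n+1)(n+2)) * a_n; check: a_0 = 1, a_1 = 0, a_2 = -5/2, a_3 = 0, a_4 = 25/24, a_5 = 0


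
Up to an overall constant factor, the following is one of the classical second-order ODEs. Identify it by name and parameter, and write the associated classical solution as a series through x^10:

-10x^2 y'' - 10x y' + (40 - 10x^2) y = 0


All three coefficients share the factor -10; dividing through by -10 gives  x^2 y'' + x y' + (x^2 - 4) y = 0.
This matches the Bessel equation x^2 y'' + x y' + (x^2 - nu^2) y = 0 with nu^2 = 4, so nu = 2; the solution bounded at x = 0 is J_2(x).
Frobenius at x = 0: indicial roots ±nu; for r = nu the recurrence k(k + 2nu) c_k = -c_{k-2} gives the standard series J_nu(x) = sum_{k>=0} (-1)^k / (k! (k+nu)!) (x/2)^(2k+nu). Evaluate the first 5 terms:
  k = 0: (-1)^0 / (0! * 2! * 2^2) x^2 = 1/(1*2*4) x^2 = (1/8) x^2
  k = 1: (-1)^1 / (1! * 3! * 2^4) x^4 = -1/(1*6*16) x^4 = (-1/96) x^4
  k = 2: (-1)^2 / (2! * 4! * 2^6) x^6 = 1/(2*24*64) x^6 = (1/3072) x^6
  k = 3: (-1)^3 / (3! * 5! * 2^8) x^8 = -1/(6*120*256) x^8 = (-1/184320) x^8
  k = 4: (-1)^4 / (4! * 6! * 2^10) x^10 = 1/(24*720*1024) x^10 = (1/17694720) x^10
Hence J_2(x) = x^10/17694720 - x^8/184320 + x^6/3072 - x^4/96 + x^2/8 + ....

J_2(x); series = x^10/17694720 - x^8/184320 + x^6/3072 - x^4/96 + x^2/8
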